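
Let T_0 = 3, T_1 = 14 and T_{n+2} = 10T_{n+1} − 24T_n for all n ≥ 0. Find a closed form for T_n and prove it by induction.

Claim: T_n = 2·4^n + 6^n.

Base cases: T_0 = 3 and 2·4^0 + 6^0 = 3; T_1 = 14 and 2·4^1 + 6^1 = 14.
Assume T_j = 2·4^j + 6^j for all 0 ≤ j ≤ r, where r ≥ 1.
Then T_{r+1} = 10T_r − 24T_{r−1} = 10·(2·4^r + 6^r) − 24·(2·4^{r−1} + 6^{r−1}) = 2·(10·4 − 24)4^{r−1} + (10·6 − 24)6^{r−1} = 32·4^{r−1} + 36·6^{r−1} = 2·4^{r+1} + 6^{r+1}.
Hence T_n = 2·4^n + 6^n for every n ≥ 0, by strong induction.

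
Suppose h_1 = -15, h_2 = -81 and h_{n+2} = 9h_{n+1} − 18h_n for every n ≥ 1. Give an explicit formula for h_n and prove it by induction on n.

Claim: h_n = -3^n − 2·6^n.

Base cases: h_1 = -15 and -3^1 − 2·6^1 = -15; h_2 = -81 and -3^2 − 2·6^2 = -81.
Assume h_j = -3^j − 2·6^j for all 1 ≤ j ≤ k, where k ≥ 2.
Then h_{k+1} = 9h_k − 18h_{k−1} = 9·(-3^k − 2·6^k) − 18·(-3^{k−1} − 2·6^{k−1}) = -(9·3 − 18)3^{k−1} − 2·(9·6 − 18)6^{k−1} = -9·3^{k−1} − 72·6^{k−1} = -3^{k+1} − 2·6^{k+1}.
This completes the inductive step, so h_n = -3^n − 2·6^n for all n ≥ 1.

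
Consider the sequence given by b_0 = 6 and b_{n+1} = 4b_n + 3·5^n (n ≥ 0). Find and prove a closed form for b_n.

Claim: b_n = 3·4^n + 3·5^n.

Base case: b_0 = 6, and 3·4^0 + 3·5^0 = 3 + 3 = 6.
Assume b_r = 3·4^r + 3·5^r for some r ≥ 0.
Then b_{r+1} = 4b_r + 3·5^r = 4·(3·4^r + 3·5^r) + 3·5^r = 3·4^{r+1} + 12·5^r + 3·5^r = 3·4^{r+1} + 15·5^r = 3·4^{r+1} + 3·5^{r+1}.
This completes the inductive step, so b_n = 3·4^n + 3·5^n for all n ≥ 0.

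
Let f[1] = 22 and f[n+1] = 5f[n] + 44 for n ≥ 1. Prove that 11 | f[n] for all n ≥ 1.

Base case: f[1] = 22 = 11·2, so 11 | f[1].
Assume 11 | f[m], so f[m] = 11t for some integer t.
Then f[m+1] = 5f[m] + 44 = 5·(11t) + 44 = 11(5t + 4), so 11 | f[m+1].
By induction, 11 | f[n] for all n ≥ 1.

11 | f[n]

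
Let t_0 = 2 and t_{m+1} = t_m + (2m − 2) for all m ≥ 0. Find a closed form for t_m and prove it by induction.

Claim: t_m = m^2 − 3m + 2.

Base case: t_0 = 2, and 0^2 − 3·0 + 2 = 2.
Assume t_k = k^2 − 3k + 2.
Then t_{k+1} = t_k + (2k − 2) = (k^2 − 3k + 2) + (2k − 2) = k^2 − k,
and (k+1)^2 − 3·(k+1) + 2 = k^2 − k.
This completes the inductive step, so t_m = m^2 − 3m + 2 for all m ≥ 0.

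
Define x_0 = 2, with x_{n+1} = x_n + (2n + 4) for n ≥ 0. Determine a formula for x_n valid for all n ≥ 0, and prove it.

Claim: x_n = n^2 + 3n + 2.

Base case: x_0 = 2, and 0^2 + 3·0 + 2 = 2.
Assume x_j = j^2 + 3j + 2.
Then x_{j+1} = x_j + (2j + 4) = (j^2 + 3j + 2) + (2j + 4) = j^2 + 5j + 6,
and (j+1)^2 + 3·(j+1) + 2 = j^2 + 5j + 6.
By induction, x_n = n^2 + 3n + 2 for all n ≥ 0.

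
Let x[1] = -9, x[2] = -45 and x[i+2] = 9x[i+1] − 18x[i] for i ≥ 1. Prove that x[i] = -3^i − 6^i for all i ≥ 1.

Base cases: x[1] = -9 and -3^1 − 6^1 = -9; x[2] = -45 and -3^2 − 6^2 = -45.
Assume x[j] = -3^j − 6^j for all 1 ≤ j ≤ r, where r ≥ 2.
Then x[r+1] = 9x[r] − 18x[r−1] = 9·(-3^r − 6^r) − 18·(-3^{r−1} − 6^{r−1}) = -(9·3 − 18)3^{r−1} − (9·6 − 18)6^{r−1} = -9·3^{r−1} − 36·6^{r−1} = -3^{r+1} − 6^{r+1}.
This completes the inductive step, so x[i] = -3^i − 6^i for all i ≥ 1.

x[i] = -3^i − 6^i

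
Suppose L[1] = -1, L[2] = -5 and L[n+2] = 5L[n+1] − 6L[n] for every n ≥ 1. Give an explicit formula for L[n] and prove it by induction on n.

Claim: L[n] = 2^n − 3^n.

Base cases: L[1] = -1 and 2^1 − 3^1 = -1; L[2] = -5 and 2^2 − 3^2 = -5.
Assume L[j] = 2^j − 3^j for all 1 ≤ j ≤ r, where r ≥ 2.
Then L[r+1] = 5L[r] − 6L[r−1] = 5·(2^r − 3^r) − 6·(2^{r−1} − 3^{r−1}) = (5·2 − 6)2^{r−1} − (5·3 − 6)3^{r−1} = 4·2^{r−1} − 9·3^{r−1} = 2^{r+1} − 3^{r+1}.
So the formula holds for r+1, and by strong induction L[n] = 2^n − 3^n for all n ≥ 1.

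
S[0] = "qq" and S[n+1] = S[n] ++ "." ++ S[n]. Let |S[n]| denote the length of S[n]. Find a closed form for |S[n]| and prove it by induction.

Claim: |S[n]| = 3·2^n − 1.

Base case: |S[0]| = 2, and 3·2^0 − 1 = 2.
Assume |S[r]| = 3·2^r − 1.
Then |S[r+1]| = |S[r]| + 1 + |S[r]| = 2|S[r]| + 1 = 2(3·2^r − 1) + 1 = 3·2^{r+1} − 2 + 1 = 3·2^{r+1} − 1.
This completes the inductive step, so |S[n]| = 3·2^n − 1 for all n ≥ 0.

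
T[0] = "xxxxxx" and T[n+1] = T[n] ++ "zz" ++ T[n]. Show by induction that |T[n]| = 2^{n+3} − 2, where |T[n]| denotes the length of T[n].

Base case: |T[0]| = 6, and 2^{0+3} − 2 = 6.
Assume |T[k]| = 2^{k+3} − 2.
Then |T[k+1]| = |T[k]| + 2 + |T[k]| = 2|T[k]| + 2 = 2(2^{k+3} − 2) + 2 = 2^{k+1+3} − 4 + 2 = 2^{k+1+3} − 2.
This completes the inductive step, so |T[n]| = 2^{n+3} − 2 for all n ≥ 0.

|T[n]| = 2^{n+3} − 2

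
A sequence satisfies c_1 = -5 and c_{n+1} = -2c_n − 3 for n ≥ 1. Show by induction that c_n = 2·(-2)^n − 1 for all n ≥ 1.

Base case: c_1 = -5, and 2·(-2)^1 − 1 = -4 − 1 = -5.
Assume c_j = 2·(-2)^j − 1 for some j ≥ 1.
Then c_{j+1} = -2c_j − 3 = -2·(2·(-2)^j − 1) − 3 = -4·(-2)^j + 2 − 3 = 2·(-2)^{j+1} − 1.
So the formula holds for j+1, and by induction c_n = 2·(-2)^n − 1 for all n ≥ 1.

c_n = 2·(-2)^n − 1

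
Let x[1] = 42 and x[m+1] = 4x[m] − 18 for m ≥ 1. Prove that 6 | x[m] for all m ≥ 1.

Base case: x[1] = 42 = 6·7, so 6 | x[1].
Assume 6 | x[j], so x[j] = 6t for some integer t.
Then x[j+1] = 4x[j] − 18 = 4·(6t) − 18 = 6(4t − 3), so 6 | x[j+1].
So the property holds for j+1, and by induction 6 | x[m] for all m ≥ 1.

6 | x[m]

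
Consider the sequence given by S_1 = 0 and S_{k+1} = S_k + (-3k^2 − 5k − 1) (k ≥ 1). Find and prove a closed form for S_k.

Claim: S_k = -k^3 − k^2 + k + 1.

Base case: S_1 = 0, and -1^3 − 1^2 + 1 + 1 = 0.
Assume S_r = -r^3 − r^2 + r + 1.
Then S_{r+1} = S_r + (-3r^2 − 5r − 1) = (-r^3 − r^2 + r + 1) + (-3r^2 − 5r − 1) = -r^3 − 4r^2 − 4r,
and -(r+1)^3 − (r+1)^2 + (r+1) + 1 = -r^3 − 4r^2 − 4r.
This completes the inductive step, so S_k = -k^3 − k^2 + k + 1 for all k ≥ 1.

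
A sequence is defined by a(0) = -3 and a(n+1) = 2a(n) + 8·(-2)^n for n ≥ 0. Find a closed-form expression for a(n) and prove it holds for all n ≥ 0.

Claim: a(n) = -2^n − 2·(-2)^n.

Base case: a(0) = -3, and -2^0 − 2·(-2)^0 = -1 − 2 = -3.
Assume a(r) = -2^r − 2·(-2)^r for some r ≥ 0.
Then a(r+1) = 2a(r) + 8·(-2)^r = 2·(-2^r − 2·(-2)^r) + 8·(-2)^r = -2^{r+1} − 4·(-2)^r + 8·(-2)^r = -2^{r+1} + 4·(-2)^r = -2^{r+1} − 2·(-2)^{r+1}.
This completes the inductive step, so a(n) = -2^n − 2·(-2)^n for all n ≥ 0.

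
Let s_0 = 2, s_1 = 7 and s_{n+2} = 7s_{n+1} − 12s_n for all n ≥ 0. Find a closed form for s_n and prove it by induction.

Claim: s_n = 4^n + 3^n.

Base cases: s_0 = 2 and 4^0 + 3^0 = 2; s_1 = 7 and 4^1 + 3^1 = 7.
Assume s_j = 4^j + 3^j for all 0 ≤ j ≤ m, where m ≥ 1.
Then s_{m+1} = 7s_m − 12s_{m−1} = 7·(4^m + 3^m) − 12·(4^{m−1} + 3^{m−1}) = (7·4 − 12)4^{m−1} + (7·3 − 12)3^{m−1} = 16·4^{m−1} + 9·3^{m−1} = 4^{m+1} + 3^{m+1}.
This completes the inductive step, so s_n = 4^n + 3^n for all n ≥ 0.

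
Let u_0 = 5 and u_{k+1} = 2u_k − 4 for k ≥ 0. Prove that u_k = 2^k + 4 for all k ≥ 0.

Base case: u_0 = 5, and 2^0 + 4 = 1 + 4 = 5.
Assume u_r = 2^r + 4 for some r ≥ 0.
Then u_{r+1} = 2u_r − 4 = 2·(2^r + 4) − 4 = 2^{r+1} + 8 − 4 = 2^{r+1} + 4.
Hence u_k = 2^k + 4 for every k ≥ 0, by induction.

u_k = 2^k + 4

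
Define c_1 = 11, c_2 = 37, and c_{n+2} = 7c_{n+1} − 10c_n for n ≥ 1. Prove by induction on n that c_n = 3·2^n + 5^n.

Base cases: c_1 = 11 and 3·2^1 + 5^1 = 11; c_2 = 37 and 3·2^2 + 5^2 = 37.
Assume c_j = 3·2^j + 5^j for all 1 ≤ j ≤ k, where k ≥ 2.
Then c_{k+1} = 7c_k − 10c_{k−1} = 7·(3·2^k + 5^k) − 10·(3·2^{k−1} + 5^{k−1}) = 3·(7·2 − 10)2^{k−1} + (7·5 − 10)5^{k−1} = 12·2^{k−1} + 25·5^{k−1} = 3·2^{k+1} + 5^{k+1}.
So the formula holds for k+1, and by strong induction c_n = 3·2^n + 5^n for all n ≥ 1.

c_n = 3·2^n + 5^n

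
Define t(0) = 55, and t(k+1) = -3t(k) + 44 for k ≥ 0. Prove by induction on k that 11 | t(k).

Base case: t(0) = 55 = 11·5, so 11 | t(0).
Assume 11 | t(j), so t(j) = 11s for some integer s.
Then t(j+1) = -3t(j) + 44 = -3·(11s) + 44 = 11(-3s + 4), so 11 | t(j+1).
Hence 11 | t(k) for every k ≥ 0, by induction.

11 | t(k)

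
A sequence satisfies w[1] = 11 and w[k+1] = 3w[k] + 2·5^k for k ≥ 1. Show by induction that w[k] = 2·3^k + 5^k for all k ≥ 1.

Base case: w[1] = 11, and 2·3^1 + 5^1 = 6 + 5 = 11.
Assume w[m] = 2·3^m + 5^m for some m ≥ 1.
Then w[m+1] = 3w[m] + 2·5^m = 3·(2·3^m + 5^m) + 2·5^m = 2·3^{m+1} + 3·5^m + 2·5^m = 2·3^{m+1} + 5·5^m = 2·3^{m+1} + 5^{m+1}.
This completes the inductive step, so w[k] = 2·3^k + 5^k for all k ≥ 1.

w[k] = 2·3^k + 5^k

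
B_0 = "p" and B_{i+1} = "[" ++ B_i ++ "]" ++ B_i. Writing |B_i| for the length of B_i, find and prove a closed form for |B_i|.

Claim: |B_i| = 3·2^i − 2.

Base case: |B_0| = 1, and 3·2^0 − 2 = 1.
Assume |B_k| = 3·2^k − 2.
Then |B_{k+1}| = 1 + |B_k| + 1 + |B_k| = 2|B_k| + 2 = 2(3·2^k − 2) + 2 = 3·2^{k+1} − 4 + 2 = 3·2^{k+1} − 2.
This completes the inductive step, so |B_i| = 3·2^i − 2 for all i ≥ 0.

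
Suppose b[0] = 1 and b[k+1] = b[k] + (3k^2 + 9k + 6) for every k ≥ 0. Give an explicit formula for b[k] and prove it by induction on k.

Claim: b[k] = k^3 + 3k^2 + 2k + 1.

Base case: b[0] = 1, and 0^3 + 3·0^2 + 2·0 + 1 = 1.
Assume b[j] = j^3 + 3j^2 + 2j + 1.
Then b[j+1] = b[j] + (3j^2 + 9j + 6) = (j^3 + 3j^2 + 2j + 1) + (3j^2 + 9j + 6) = j^3 + 6j^2 + 11j + 7,
and (j+1)^3 + 3·(j+1)^2 + 2·(j+1) + 1 = j^3 + 6j^2 + 11j + 7.
By induction, b[k] = k^3 + 3k^2 + 2k + 1 for all k ≥ 0.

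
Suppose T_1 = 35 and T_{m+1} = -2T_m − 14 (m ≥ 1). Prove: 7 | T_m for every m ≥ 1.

Base case: T_1 = 35 = 7·5, so 7 | T_1.
Assume 7 | T_j, so T_j = 7t for some integer t.
Then T_{j+1} = -2T_j − 14 = -2·(7t) − 14 = 7(-2t − 2), so 7 | T_{j+1}.
By induction, 7 | T_m for all m ≥ 1.

7 | T_m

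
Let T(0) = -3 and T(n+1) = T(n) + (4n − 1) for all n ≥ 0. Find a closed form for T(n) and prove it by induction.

Claim: T(n) = 2n^2 − 3n − 3.

Base case: T(0) = -3, and 2·0^2 − 3·0 − 3 = -3.
Assume T(k) = 2k^2 − 3k − 3.
Then T(k+1) = T(k) + (4k − 1) = (2k^2 − 3k − 3) + (4k − 1) = 2k^2 + k − 4,
and 2·(k+1)^2 − 3·(k+1) − 3 = 2k^2 + k − 4.
This completes the inductive step, so T(n) = 2n^2 − 3n − 3 for all n ≥ 0.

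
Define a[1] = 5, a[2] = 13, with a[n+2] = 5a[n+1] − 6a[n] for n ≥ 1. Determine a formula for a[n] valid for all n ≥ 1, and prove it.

Claim: a[n] = 3^n + 2^n.

Base cases: a[1] = 5 and 3^1 + 2^1 = 5; a[2] = 13 and 3^2 + 2^2 = 13.
Assume a[j] = 3^j + 2^j for all 1 ≤ j ≤ m, where m ≥ 2.
Then a[m+1] = 5a[m] − 6a[m−1] = 5·(3^m + 2^m) − 6·(3^{m−1} + 2^{m−1}) = (5·3 − 6)3^{m−1} + (5·2 − 6)2^{m−1} = 9·3^{m−1} + 4·2^{m−1} = 3^{m+1} + 2^{m+1}.
Hence a[n] = 3^n + 2^n for every n ≥ 1, by strong induction.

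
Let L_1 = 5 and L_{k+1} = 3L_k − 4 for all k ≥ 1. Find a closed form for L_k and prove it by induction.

Claim: L_k = 3^k + 2.

Base case: L_1 = 5, and 3^1 + 2 = 3 + 2 = 5.
Assume L_m = 3^m + 2 for some m ≥ 1.
Then L_{m+1} = 3L_m − 4 = 3·(3^m + 2) − 4 = 3^{m+1} + 6 − 4 = 3^{m+1} + 2.
So the formula holds for m+1, and by induction L_k = 3^k + 2 for all k ≥ 1.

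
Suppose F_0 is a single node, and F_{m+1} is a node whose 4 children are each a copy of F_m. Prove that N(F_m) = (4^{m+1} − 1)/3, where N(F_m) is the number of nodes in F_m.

Base case: N(F_0) = 1, and (4^{0+1} − 1)/3 = 1.
Assume N(F_k) = (4^{k+1} − 1)/3.
Then N(F_{k+1}) = 1 + 4N(F_k) = 1 + 4·(4^{k+1} − 1)/3 = 1 + (4^{k+2} − 4)/3 = (3 + 4^{k+2} − 4)/3 = (4^{k+2} − 1)/3.
By induction, N(F_m) = (4^{m+1} − 1)/3 for all m ≥ 0.

N(F_m) = (4^{m+1} − 1)/3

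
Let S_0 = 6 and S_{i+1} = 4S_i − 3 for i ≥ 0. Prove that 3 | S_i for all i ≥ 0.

Base case: S_0 = 6 = 3·2, so 3 | S_0.
Assume 3 | S_r, so S_r = 3t for some integer t.
Then S_{r+1} = 4S_r − 3 = 4·(3t) − 3 = 3(4t − 1), so 3 | S_{r+1}.
This completes the inductive step, so 3 | S_i for all i ≥ 0.

3 | S_i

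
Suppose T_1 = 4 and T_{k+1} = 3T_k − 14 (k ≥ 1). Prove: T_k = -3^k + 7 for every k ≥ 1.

Base case: T_1 = 4, and -3^1 + 7 = -3 + 7 = 4.
Assume T_m = -3^m + 7 for some m ≥ 1.
Then T_{m+1} = 3T_m − 14 = 3·(-3^m + 7) − 14 = -3^{m+1} + 21 − 14 = -3^{m+1} + 7.
By induction, T_k = -3^k + 7 for all k ≥ 1.

T_k = -3^k + 7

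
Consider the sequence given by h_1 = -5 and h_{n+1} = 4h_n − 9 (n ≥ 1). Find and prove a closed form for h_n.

Claim: h_n = -2·4^n + 3.

Base case: h_1 = -5, and -2·4^1 + 3 = -8 + 3 = -5.
Assume h_j = -2·4^j + 3 for some j ≥ 1.
Then h_{j+1} = 4h_j − 9 = 4·(-2·4^j + 3) − 9 = -8·4^j + 12 − 9 = -2·4^{j+1} + 3.
So the formula holds for j+1, and by induction h_n = -2·4^n + 3 for all n ≥ 1.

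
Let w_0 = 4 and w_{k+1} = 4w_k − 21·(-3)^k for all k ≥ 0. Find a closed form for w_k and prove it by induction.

Claim: w_k = 4^k + 3·(-3)^k.

Base case: w_0 = 4, and 4^0 + 3·(-3)^0 = 1 + 3 = 4.
Assume w_r = 4^r + 3·(-3)^r for some r ≥ 0.
Then w_{r+1} = 4w_r − 21·(-3)^r = 4·(4^r + 3·(-3)^r) − 21·(-3)^r = 4^{r+1} + 12·(-3)^r − 21·(-3)^r = 4^{r+1} − 9·(-3)^r = 4^{r+1} + 3·(-3)^{r+1}.
So the formula holds for r+1, and by induction w_k = 4^k + 3·(-3)^k for all k ≥ 0.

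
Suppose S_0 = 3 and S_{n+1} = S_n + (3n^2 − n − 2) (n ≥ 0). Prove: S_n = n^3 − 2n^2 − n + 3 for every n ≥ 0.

Base case: S_0 = 3, and 0^3 − 2·0^2 − 0 + 3 = 3.
Assume S_m = m^3 − 2m^2 − m + 3.
Then S_{m+1} = S_m + (3m^2 − m − 2) = (m^3 − 2m^2 − m + 3) + (3m^2 − m − 2) = m^3 + m^2 − 2m + 1,
and (m+1)^3 − 2·(m+1)^2 − (m+1) + 3 = m^3 + m^2 − 2m + 1.
By induction, S_n = n^3 − 2n^2 − n + 3 for all n ≥ 0.

S_n = n^3 − 2n^2 − n + 3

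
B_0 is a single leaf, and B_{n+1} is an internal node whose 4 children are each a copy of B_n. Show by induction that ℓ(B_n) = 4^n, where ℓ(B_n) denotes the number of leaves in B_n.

Base case: ℓ(B_0) = 1, and 4^0 = 1.
Assume ℓ(B_k) = 4^k.
Then ℓ(B_{k+1}) = 4·ℓ(B_k) = 4·4^k = 4^{k+1}.
Hence ℓ(B_n) = 4^n for every n ≥ 0, by induction.

ℓ(B_n) = 4^n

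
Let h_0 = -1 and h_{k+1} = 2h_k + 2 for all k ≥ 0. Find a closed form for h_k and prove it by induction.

Claim: h_k = 2^k − 2.

Base case: h_0 = -1, and 2^0 − 2 = 1 − 2 = -1.
Assume h_m = 2^m − 2 for some m ≥ 0.
Then h_{m+1} = 2h_m + 2 = 2·(2^m − 2) + 2 = 2^{m+1} − 4 + 2 = 2^{m+1} − 2.
By induction, h_k = 2^k − 2 for all k ≥ 0.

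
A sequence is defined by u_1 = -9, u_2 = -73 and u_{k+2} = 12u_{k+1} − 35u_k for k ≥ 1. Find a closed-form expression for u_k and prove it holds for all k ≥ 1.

Claim: u_k = 5^k − 2·7^k.

Base cases: u_1 = -9 and 5^1 − 2·7^1 = -9; u_2 = -73 and 5^2 − 2·7^2 = -73.
Assume u_i = 5^i − 2·7^i for all 1 ≤ i ≤ j, where j ≥ 2.
Then u_{j+1} = 12u_j − 35u_{j−1} = 12·(5^j − 2·7^j) − 35·(5^{j−1} − 2·7^{j−1}) = (12·5 − 35)5^{j−1} − 2·(12·7 − 35)7^{j−1} = 25·5^{j−1} − 98·7^{j−1} = 5^{j+1} − 2·7^{j+1}.
So the formula holds for j+1, and by strong induction u_k = 5^k − 2·7^k for all k ≥ 1.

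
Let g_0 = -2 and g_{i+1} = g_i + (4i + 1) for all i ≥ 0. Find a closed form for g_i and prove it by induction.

Claim: g_i = 2i^2 − i − 2.

Base case: g_0 = -2, and 2·0^2 − 0 − 2 = -2.
Assume g_r = 2r^2 − r − 2.
Then g_{r+1} = g_r + (4r + 1) = (2r^2 − r − 2) + (4r + 1) = 2r^2 + 3r − 1,
and 2·(r+1)^2 − (r+1) − 2 = 2r^2 + 3r − 1.
Hence g_i = 2i^2 − i − 2 for every i ≥ 0, by induction.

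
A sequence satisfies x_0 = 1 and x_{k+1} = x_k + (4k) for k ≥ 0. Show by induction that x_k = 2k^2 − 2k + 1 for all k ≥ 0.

Base case: x_0 = 1, and 2·0^2 − 2·0 + 1 = 1.
Assume x_r = 2r^2 − 2r + 1.
Then x_{r+1} = x_r + (4r) = (2r^2 − 2r + 1) + (4r) = 2r^2 + 2r + 1,
and 2·(r+1)^2 − 2·(r+1) + 1 = 2r^2 + 2r + 1.
Hence x_k = 2k^2 − 2k + 1 for every k ≥ 0, by induction.

x_k = 2k^2 − 2k + 1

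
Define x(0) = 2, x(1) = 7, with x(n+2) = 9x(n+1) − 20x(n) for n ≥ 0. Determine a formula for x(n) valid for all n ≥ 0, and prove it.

Claim: x(n) = 3·4^n − 5^n.

Base cases: x(0) = 2 and 3·4^0 − 5^0 = 2; x(1) = 7 and 3·4^1 − 5^1 = 7.
Assume x(j) = 3·4^j − 5^j for all 0 ≤ j ≤ k, where k ≥ 1.
Then x(k+1) = 9x(k) − 20x(k−1) = 9·(3·4^k − 5^k) − 20·(3·4^{k−1} − 5^{k−1}) = 3·(9·4 − 20)4^{k−1} − (9·5 − 20)5^{k−1} = 48·4^{k−1} − 25·5^{k−1} = 3·4^{k+1} − 5^{k+1}.
This completes the inductive step, so x(n) = 3·4^n − 5^n for all n ≥ 0.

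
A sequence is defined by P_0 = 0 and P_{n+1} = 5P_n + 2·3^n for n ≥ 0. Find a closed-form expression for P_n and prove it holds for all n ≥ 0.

Claim: P_n = 5^n − 3^n.

Base case: P_0 = 0, and 5^0 − 3^0 = 1 − 1 = 0.
Assume P_k = 5^k − 3^k for some k ≥ 0.
Then P_{k+1} = 5P_k + 2·3^k = 5·(5^k − 3^k) + 2·3^k = 5^{k+1} − 5·3^k + 2·3^k = 5^{k+1} − 3·3^k = 5^{k+1} − 3^{k+1}.
So the formula holds for k+1, and by induction P_n = 5^n − 3^n for all n ≥ 0.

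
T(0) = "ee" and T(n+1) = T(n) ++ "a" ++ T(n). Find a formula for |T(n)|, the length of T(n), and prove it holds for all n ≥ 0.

Claim: |T(n)| = 3·2^n − 1.

Base case: |T(0)| = 2, and 3·2^0 − 1 = 2.
Assume |T(m)| = 3·2^m − 1.
Then |T(m+1)| = |T(m)| + 1 + |T(m)| = 2|T(m)| + 1 = 2(3·2^m − 1) + 1 = 3·2^{m+1} − 2 + 1 = 3·2^{m+1} − 1.
So the formula holds for m+1, and by induction |T(n)| = 3·2^n − 1 for all n ≥ 0.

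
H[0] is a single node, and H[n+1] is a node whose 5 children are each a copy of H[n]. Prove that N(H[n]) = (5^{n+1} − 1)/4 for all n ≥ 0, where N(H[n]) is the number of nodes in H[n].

Base case: N(H[0]) = 1, and (5^{0+1} − 1)/4 = 1.
Assume N(H[j]) = (5^{j+1} − 1)/4.
Then N(H[j+1]) = 1 + 5N(H[j]) = 1 + 5·(5^{j+1} − 1)/4 = 1 + (5^{j+2} − 5)/4 = (4 + 5^{j+2} − 5)/4 = (5^{j+2} − 1)/4.
By induction, N(H[n]) = (5^{n+1} − 1)/4 for all n ≥ 0.

N(H[n]) = (5^{n+1} − 1)/4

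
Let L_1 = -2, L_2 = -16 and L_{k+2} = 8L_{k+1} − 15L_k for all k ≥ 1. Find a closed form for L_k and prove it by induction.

Claim: L_k = 3^k − 5^k.

Base cases: L_1 = -2 and 3^1 − 5^1 = -2; L_2 = -16 and 3^2 − 5^2 = -16.
Assume L_j = 3^j − 5^j for all 1 ≤ j ≤ r, where r ≥ 2.
Then L_{r+1} = 8L_r − 15L_{r−1} = 8·(3^r − 5^r) − 15·(3^{r−1} − 5^{r−1}) = (8·3 − 15)3^{r−1} − (8·5 − 15)5^{r−1} = 9·3^{r−1} − 25·5^{r−1} = 3^{r+1} − 5^{r+1}.
Hence L_k = 3^k − 5^k for every k ≥ 1, by strong induction.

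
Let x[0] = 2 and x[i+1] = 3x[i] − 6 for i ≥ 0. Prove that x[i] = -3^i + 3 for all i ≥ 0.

Base case: x[0] = 2, and -3^0 + 3 = -1 + 3 = 2.
Assume x[j] = -3^j + 3 for some j ≥ 0.
Then x[j+1] = 3x[j] − 6 = 3·(-3^j + 3) − 6 = -3^{j+1} + 9 − 6 = -3^{j+1} + 3.
So the formula holds for j+1, and by induction x[i] = -3^i + 3 for all i ≥ 0.

x[i] = -3^i + 3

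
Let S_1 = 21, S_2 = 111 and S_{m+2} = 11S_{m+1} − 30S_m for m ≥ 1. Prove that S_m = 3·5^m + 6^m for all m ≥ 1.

Base cases: S_1 = 21 and 3·5^1 + 6^1 = 21; S_2 = 111 and 3·5^2 + 6^2 = 111.
Assume S_j = 3·5^j + 6^j for all 1 ≤ j ≤ r, where r ≥ 2.
Then S_{r+1} = 11S_r − 30S_{r−1} = 11·(3·5^r + 6^r) − 30·(3·5^{r−1} + 6^{r−1}) = 3·(11·5 − 30)5^{r−1} + (11·6 − 30)6^{r−1} = 75·5^{r−1} + 36·6^{r−1} = 3·5^{r+1} + 6^{r+1}.
This completes the inductive step, so S_m = 3·5^m + 6^m for all m ≥ 1.

S_m = 3·5^m + 6^m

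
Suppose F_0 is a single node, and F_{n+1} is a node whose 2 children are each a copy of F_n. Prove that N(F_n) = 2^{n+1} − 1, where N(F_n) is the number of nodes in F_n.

Base case: N(F_0) = 1, and 2^{0+1} − 1 = 1.
Assume N(F_j) = 2^{j+1} − 1.
Then N(F_{j+1}) = 1 + 2N(F_j) = 1 + 2(2^{j+1} − 1) = 2^{j+2} − 2 + 1 = 2^{j+2} − 1.
So the formula holds for j+1, and by induction N(F_n) = 2^{n+1} − 1 for all n ≥ 0.

N(F_n) = 2^{n+1} − 1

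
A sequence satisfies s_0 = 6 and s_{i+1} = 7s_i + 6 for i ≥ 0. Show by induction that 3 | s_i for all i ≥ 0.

Base case: s_0 = 6 = 3·2, so 3 | s_0.
Assume 3 | s_j, so s_j = 3t for some integer t.
Then s_{j+1} = 7s_j + 6 = 7·(3t) + 6 = 3(7t + 2), so 3 | s_{j+1}.
By induction, 3 | s_i for all i ≥ 0.

3 | s_i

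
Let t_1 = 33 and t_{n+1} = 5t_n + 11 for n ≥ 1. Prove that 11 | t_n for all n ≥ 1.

Base case: t_1 = 33 = 11·3, so 11 | t_1.
Assume 11 | t_j, so t_j = 11s for some integer s.
Then t_{j+1} = 5t_j + 11 = 5·(11s) + 11 = 11(5s + 1), so 11 | t_{j+1}.
By induction, 11 | t_n for all n ≥ 1.

11 | t_n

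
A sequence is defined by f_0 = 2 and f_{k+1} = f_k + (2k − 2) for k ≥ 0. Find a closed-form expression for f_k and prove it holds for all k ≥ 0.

Claim: f_k = k^2 − 3k + 2.

Base case: f_0 = 2, and 0^2 − 3·0 + 2 = 2.
Assume f_m = m^2 − 3m + 2.
Then f_{m+1} = f_m + (2m − 2) = (m^2 − 3m + 2) + (2m − 2) = m^2 − m,
and (m+1)^2 − 3·(m+1) + 2 = m^2 − m.
This completes the inductive step, so f_k = k^2 − 3k + 2 for all k ≥ 0.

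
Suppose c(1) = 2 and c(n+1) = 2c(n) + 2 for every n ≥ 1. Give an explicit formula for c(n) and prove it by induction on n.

Claim: c(n) = 2^{n+1} − 2.

Base case: c(1) = 2, and 2^{1+1} − 2 = 4 − 2 = 2.
Assume c(k) = 2^{k+1} − 2 for some k ≥ 1.
Then c(k+1) = 2c(k) + 2 = 2·(2^{k+1} − 2) + 2 = 2^{k+2} − 4 + 2 = 2^{k+2} − 2.
So the formula holds for k+1, and by induction c(n) = 2^{n+1} − 2 for all n ≥ 1.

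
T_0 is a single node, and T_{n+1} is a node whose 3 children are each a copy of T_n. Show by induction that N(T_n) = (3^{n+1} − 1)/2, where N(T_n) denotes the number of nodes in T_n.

Base case: N(T_0) = 1, and (3^{0+1} − 1)/2 = 1.
Assume N(T_m) = (3^{m+1} − 1)/2.
Then N(T_{m+1}) = 1 + 3N(T_m) = 1 + 3·(3^{m+1} − 1)/2 = 1 + (3^{m+2} − 3)/2 = (2 + 3^{m+2} − 3)/2 = (3^{m+2} − 1)/2.
By induction, N(T_n) = (3^{n+1} − 1)/2 for all n ≥ 0.

N(T_n) = (3^{n+1} − 1)/2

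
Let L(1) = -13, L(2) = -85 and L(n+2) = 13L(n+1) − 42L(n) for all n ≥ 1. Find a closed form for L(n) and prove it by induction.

Claim: L(n) = -6^n − 7^n.

Base cases: L(1) = -13 and -6^1 − 7^1 = -13; L(2) = -85 and -6^2 − 7^2 = -85.
Assume L(j) = -6^j − 7^j for all 1 ≤ j ≤ m, where m ≥ 2.
Then L(m+1) = 13L(m) − 42L(m−1) = 13·(-6^m − 7^m) − 42·(-6^{m−1} − 7^{m−1}) = -(13·6 − 42)6^{m−1} − (13·7 − 42)7^{m−1} = -36·6^{m−1} − 49·7^{m−1} = -6^{m+1} − 7^{m+1}.
This completes the inductive step, so L(n) = -6^n − 7^n for all n ≥ 1.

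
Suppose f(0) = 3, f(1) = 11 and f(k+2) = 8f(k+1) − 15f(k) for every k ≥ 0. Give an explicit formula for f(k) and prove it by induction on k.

Claim: f(k) = 5^k + 2·3^k.

Base cases: f(0) = 3 and 5^0 + 2·3^0 = 3; f(1) = 11 and 5^1 + 2·3^1 = 11.
Assume f(j) = 5^j + 2·3^j for all 0 ≤ j ≤ m, where m ≥ 1.
Then f(m+1) = 8f(m) − 15f(m−1) = 8·(5^m + 2·3^m) − 15·(5^{m−1} + 2·3^{m−1}) = (8·5 − 15)5^{m−1} + 2·(8·3 − 15)3^{m−1} = 25·5^{m−1} + 18·3^{m−1} = 5^{m+1} + 2·3^{m+1}.
By strong induction, f(k) = 5^k + 2·3^k for all k ≥ 0.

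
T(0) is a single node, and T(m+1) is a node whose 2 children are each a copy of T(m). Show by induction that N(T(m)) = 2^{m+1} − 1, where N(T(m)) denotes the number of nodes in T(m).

Base case: N(T(0)) = 1, and 2^{0+1} − 1 = 1.
Assume N(T(k)) = 2^{k+1} − 1.
Then N(T(k+1)) = 1 + 2N(T(k)) = 1 + 2(2^{k+1} − 1) = 2^{k+2} − 2 + 1 = 2^{k+2} − 1.
So the formula holds for k+1, and by induction N(T(m)) = 2^{m+1} − 1 for all m ≥ 0.

N(T(m)) = 2^{m+1} − 1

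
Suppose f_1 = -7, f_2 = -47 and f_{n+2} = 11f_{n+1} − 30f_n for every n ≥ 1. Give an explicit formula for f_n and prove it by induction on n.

Claim: f_n = 5^n − 2·6^n.

Base cases: f_1 = -7 and 5^1 − 2·6^1 = -7; f_2 = -47 and 5^2 − 2·6^2 = -47.
Assume f_j = 5^j − 2·6^j for all 1 ≤ j ≤ r, where r ≥ 2.
Then f_{r+1} = 11f_r − 30f_{r−1} = 11·(5^r − 2·6^r) − 30·(5^{r−1} − 2·6^{r−1}) = (11·5 − 30)5^{r−1} − 2·(11·6 − 30)6^{r−1} = 25·5^{r−1} − 72·6^{r−1} = 5^{r+1} − 2·6^{r+1}.
So the formula holds for r+1, and by strong induction f_n = 5^n − 2·6^n for all n ≥ 1.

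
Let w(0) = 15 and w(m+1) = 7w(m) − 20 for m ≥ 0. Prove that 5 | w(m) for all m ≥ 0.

Base case: w(0) = 15 = 5·3, so 5 | w(0).
Assume 5 | w(r), so w(r) = 5t for some integer t.
Then w(r+1) = 7w(r) − 20 = 7·(5t) − 20 = 5(7t − 4), so 5 | w(r+1).
This completes the inductive step, so 5 | w(m) for all m ≥ 0.

5 | w(m)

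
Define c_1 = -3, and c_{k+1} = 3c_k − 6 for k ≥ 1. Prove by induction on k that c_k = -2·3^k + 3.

Base case: c_1 = -3, and -2·3^1 + 3 = -6 + 3 = -3.
Assume c_j = -2·3^j + 3 for some j ≥ 1.
Then c_{j+1} = 3c_j − 6 = 3·(-2·3^j + 3) − 6 = -6·3^j + 9 − 6 = -2·3^{j+1} + 3.
So the formula holds for j+1, and by induction c_k = -2·3^k + 3 for all k ≥ 1.

c_k = -2·3^k + 3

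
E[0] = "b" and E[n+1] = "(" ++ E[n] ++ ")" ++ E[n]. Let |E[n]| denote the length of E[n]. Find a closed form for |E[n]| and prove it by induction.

Claim: |E[n]| = 3·2^n − 2.

Base case: |E[0]| = 1, and 3·2^0 − 2 = 1.
Assume |E[k]| = 3·2^k − 2.
Then |E[k+1]| = 1 + |E[k]| + 1 + |E[k]| = 2|E[k]| + 2 = 2(3·2^k − 2) + 2 = 3·2^{k+1} − 4 + 2 = 3·2^{k+1} − 2.
By induction, |E[n]| = 3·2^n − 2 for all n ≥ 0.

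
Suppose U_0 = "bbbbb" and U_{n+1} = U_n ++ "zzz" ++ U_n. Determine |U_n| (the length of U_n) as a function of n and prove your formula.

Claim: |U_n| = 2^{n+3} − 3.

Base case: |U_0| = 5, and 2^{0+3} − 3 = 5.
Assume |U_j| = 2^{j+3} − 3.
Then |U_{j+1}| = |U_j| + 3 + |U_j| = 2|U_j| + 3 = 2(2^{j+3} − 3) + 3 = 2^{j+1+3} − 6 + 3 = 2^{j+1+3} − 3.
So the formula holds for j+1, and by induction |U_n| = 2^{n+3} − 3 for all n ≥ 0.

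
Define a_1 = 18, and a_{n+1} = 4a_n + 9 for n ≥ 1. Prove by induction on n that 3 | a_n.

Base case: a_1 = 18 = 3·6, so 3 | a_1.
Assume 3 | a_m, so a_m = 3t for some integer t.
Then a_{m+1} = 4a_m + 9 = 4·(3t) + 9 = 3(4t + 3), so 3 | a_{m+1}.
Hence 3 | a_n for every n ≥ 1, by induction.

3 | a_n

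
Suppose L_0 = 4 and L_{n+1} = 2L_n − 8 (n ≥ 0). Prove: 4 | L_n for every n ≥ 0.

Base case: L_0 = 4 = 4·1, so 4 | L_0.
Assume 4 | L_j, so L_j = 4t for some integer t.
Then L_{j+1} = 2L_j − 8 = 2·(4t) − 8 = 4(2t − 2), so 4 | L_{j+1}.
This completes the inductive step, so 4 | L_n for all n ≥ 0.

4 | L_n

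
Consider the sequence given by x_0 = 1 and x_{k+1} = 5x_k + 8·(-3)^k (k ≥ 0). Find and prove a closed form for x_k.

Claim: x_k = 2·5^k − (-3)^k.

Base case: x_0 = 1, and 2·5^0 − (-3)^0 = 2 − 1 = 1.
Assume x_r = 2·5^r − (-3)^r for some r ≥ 0.
Then x_{r+1} = 5x_r + 8·(-3)^r = 5·(2·5^r − (-3)^r) + 8·(-3)^r = 2·5^{r+1} − 5·(-3)^r + 8·(-3)^r = 2·5^{r+1} + 3·(-3)^r = 2·5^{r+1} − (-3)^{r+1}.
This completes the inductive step, so x_k = 2·5^k − (-3)^k for all k ≥ 0.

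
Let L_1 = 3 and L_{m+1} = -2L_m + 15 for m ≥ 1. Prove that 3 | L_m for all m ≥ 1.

Base case: L_1 = 3 = 3·1, so 3 | L_1.
Assume 3 | L_k, so L_k = 3t for some integer t.
Then L_{k+1} = -2L_k + 15 = -2·(3t) + 15 = 3(-2t + 5), so 3 | L_{k+1}.
By induction, 3 | L_m for all m ≥ 1.

3 | L_m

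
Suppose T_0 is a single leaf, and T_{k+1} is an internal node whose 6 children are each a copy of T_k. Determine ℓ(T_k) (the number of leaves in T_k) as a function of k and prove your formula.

Claim: ℓ(T_k) = 6^k.

Base case: ℓ(T_0) = 1, and 6^0 = 1.
Assume ℓ(T_r) = 6^r.
Then ℓ(T_{r+1}) = 6·ℓ(T_r) = 6·6^r = 6^{r+1}.
By induction, ℓ(T_k) = 6^k for all k ≥ 0.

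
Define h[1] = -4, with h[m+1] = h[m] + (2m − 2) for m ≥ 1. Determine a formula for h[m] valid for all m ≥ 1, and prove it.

Claim: h[m] = m^2 − 3m − 2.

Base case: h[1] = -4, and 1^2 − 3·1 − 2 = -4.
Assume h[j] = j^2 − 3j − 2.
Then h[j+1] = h[j] + (2j − 2) = (j^2 − 3j − 2) + (2j − 2) = j^2 − j − 4,
and (j+1)^2 − 3·(j+1) − 2 = j^2 − j − 4.
By induction, h[m] = m^2 − 3m − 2 for all m ≥ 1.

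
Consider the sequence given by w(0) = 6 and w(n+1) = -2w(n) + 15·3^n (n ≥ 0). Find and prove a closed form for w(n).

Claim: w(n) = 3·(-2)^n + 3·3^n.

Base case: w(0) = 6, and 3·(-2)^0 + 3·3^0 = 3 + 3 = 6.
Assume w(j) = 3·(-2)^j + 3·3^j for some j ≥ 0.
Then w(j+1) = -2w(j) + 15·3^j = -2·(3·(-2)^j + 3·3^j) + 15·3^j = 3·(-2)^{j+1} − 6·3^j + 15·3^j = 3·(-2)^{j+1} + 9·3^j = 3·(-2)^{j+1} + 3·3^{j+1}.
By induction, w(n) = 3·(-2)^n + 3·3^n for all n ≥ 0.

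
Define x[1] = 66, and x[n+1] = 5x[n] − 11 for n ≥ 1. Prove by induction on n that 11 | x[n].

Base case: x[1] = 66 = 11·6, so 11 | x[1].
Assume 11 | x[k], so x[k] = 11t for some integer t.
Then x[k+1] = 5x[k] − 11 = 5·(11t) − 11 = 11(5t − 1), so 11 | x[k+1].
This completes the inductive step, so 11 | x[n] for all n ≥ 1.

11 | x[n]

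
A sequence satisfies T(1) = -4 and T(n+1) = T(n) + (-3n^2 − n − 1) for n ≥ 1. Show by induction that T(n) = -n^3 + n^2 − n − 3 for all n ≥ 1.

Base case: T(1) = -4, and -1^3 + 1^2 − 1 − 3 = -4.
Assume T(m) = -m^3 + m^2 − m − 3.
Then T(m+1) = T(m) + (-3m^2 − m − 1) = (-m^3 + m^2 − m − 3) + (-3m^2 − m − 1) = -m^3 − 2m^2 − 2m − 4,
and -(m+1)^3 + (m+1)^2 − (m+1) − 3 = -m^3 − 2m^2 − 2m − 4.
This completes the inductive step, so T(n) = -n^3 + n^2 − n − 3 for all n ≥ 1.

T(n) = -n^3 + n^2 − n − 3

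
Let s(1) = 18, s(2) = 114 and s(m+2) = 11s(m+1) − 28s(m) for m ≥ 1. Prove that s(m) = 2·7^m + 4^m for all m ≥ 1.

Base cases: s(1) = 18 and 2·7^1 + 4^1 = 18; s(2) = 114 and 2·7^2 + 4^2 = 114.
Assume s(j) = 2·7^j + 4^j for all 1 ≤ j ≤ r, where r ≥ 2.
Then s(r+1) = 11s(r) − 28s(r−1) = 11·(2·7^r + 4^r) − 28·(2·7^{r−1} + 4^{r−1}) = 2·(11·7 − 28)7^{r−1} + (11·4 − 28)4^{r−1} = 98·7^{r−1} + 16·4^{r−1} = 2·7^{r+1} + 4^{r+1}.
Hence s(m) = 2·7^m + 4^m for every m ≥ 1, by strong induction.

s(m) = 2·7^m + 4^m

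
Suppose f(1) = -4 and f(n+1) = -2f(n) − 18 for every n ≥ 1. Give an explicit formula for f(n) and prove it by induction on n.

Claim: f(n) = -(-2)^n − 6.

Base case: f(1) = -4, and -(-2)^1 − 6 = 2 − 6 = -4.
Assume f(k) = -(-2)^k − 6 for some k ≥ 1.
Then f(k+1) = -2f(k) − 18 = -2·(-(-2)^k − 6) − 18 = 2·(-2)^k + 12 − 18 = -(-2)^{k+1} − 6.
By induction, f(n) = -(-2)^n − 6 for all n ≥ 1.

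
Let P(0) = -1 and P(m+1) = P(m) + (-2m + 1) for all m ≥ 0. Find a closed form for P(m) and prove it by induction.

Claim: P(m) = -m^2 + 2m − 1.

Base case: P(0) = -1, and -0^2 + 2·0 − 1 = -1.
Assume P(j) = -j^2 + 2j − 1.
Then P(j+1) = P(j) + (-2j + 1) = (-j^2 + 2j − 1) + (-2j + 1) = -j^2,
and -(j+1)^2 + 2·(j+1) − 1 = -j^2.
By induction, P(m) = -m^2 + 2m − 1 for all m ≥ 0.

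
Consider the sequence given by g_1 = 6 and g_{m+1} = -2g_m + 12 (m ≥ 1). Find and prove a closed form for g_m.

Claim: g_m = -(-2)^m + 4.

Base case: g_1 = 6, and -(-2)^1 + 4 = 2 + 4 = 6.
Assume g_r = -(-2)^r + 4 for some r ≥ 1.
Then g_{r+1} = -2g_r + 12 = -2·(-(-2)^r + 4) + 12 = 2·(-2)^r − 8 + 12 = -(-2)^{r+1} + 4.
Hence g_m = -(-2)^m + 4 for every m ≥ 1, by induction.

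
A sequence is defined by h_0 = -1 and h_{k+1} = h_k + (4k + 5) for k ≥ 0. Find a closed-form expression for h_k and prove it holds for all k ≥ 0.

Claim: h_k = 2k^2 + 3k − 1.

Base case: h_0 = -1, and 2·0^2 + 3·0 − 1 = -1.
Assume h_m = 2m^2 + 3m − 1.
Then h_{m+1} = h_m + (4m + 5) = (2m^2 + 3m − 1) + (4m + 5) = 2m^2 + 7m + 4,
and 2·(m+1)^2 + 3·(m+1) − 1 = 2m^2 + 7m + 4.
Hence h_k = 2k^2 + 3k − 1 for every k ≥ 0, by induction.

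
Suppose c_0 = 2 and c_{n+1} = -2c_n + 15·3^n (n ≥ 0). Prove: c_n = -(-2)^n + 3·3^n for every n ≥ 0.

Base case: c_0 = 2, and -(-2)^0 + 3·3^0 = -1 + 3 = 2.
Assume c_j = -(-2)^j + 3·3^j for some j ≥ 0.
Then c_{j+1} = -2c_j + 15·3^j = -2·(-(-2)^j + 3·3^j) + 15·3^j = -(-2)^{j+1} − 6·3^j + 15·3^j = -(-2)^{j+1} + 9·3^j = -(-2)^{j+1} + 3·3^{j+1}.
This completes the inductive step, so c_n = -(-2)^n + 3·3^n for all n ≥ 0.

c_n = -(-2)^n + 3·3^n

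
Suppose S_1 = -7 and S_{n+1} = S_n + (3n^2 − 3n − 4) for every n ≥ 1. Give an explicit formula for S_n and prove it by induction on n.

Claim: S_n = n^3 − 3n^2 − 2n − 3.

Base case: S_1 = -7, and 1^3 − 3·1^2 − 2·1 − 3 = -7.
Assume S_r = r^3 − 3r^2 − 2r − 3.
Then S_{r+1} = S_r + (3r^2 − 3r − 4) = (r^3 − 3r^2 − 2r − 3) + (3r^2 − 3r − 4) = r^3 − 5r − 7,
and (r+1)^3 − 3·(r+1)^2 − 2·(r+1) − 3 = r^3 − 5r − 7.
By induction, S_n = n^3 − 3n^2 − 2n − 3 for all n ≥ 1.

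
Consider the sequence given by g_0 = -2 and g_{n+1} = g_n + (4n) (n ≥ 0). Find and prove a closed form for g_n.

Claim: g_n = 2n^2 − 2n − 2.

Base case: g_0 = -2, and 2·0^2 − 2·0 − 2 = -2.
Assume g_j = 2j^2 − 2j − 2.
Then g_{j+1} = g_j + (4j) = (2j^2 − 2j − 2) + (4j) = 2j^2 + 2j − 2,
and 2·(j+1)^2 − 2·(j+1) − 2 = 2j^2 + 2j − 2.
This completes the inductive step, so g_n = 2n^2 − 2n − 2 for all n ≥ 0.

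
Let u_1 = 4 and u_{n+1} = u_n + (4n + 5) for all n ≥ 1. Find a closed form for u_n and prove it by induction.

Claim: u_n = 2n^2 + 3n − 1.

Base case: u_1 = 4, and 2·1^2 + 3·1 − 1 = 4.
Assume u_j = 2j^2 + 3j − 1.
Then u_{j+1} = u_j + (4j + 5) = (2j^2 + 3j − 1) + (4j + 5) = 2j^2 + 7j + 4,
and 2·(j+1)^2 + 3·(j+1) − 1 = 2j^2 + 7j + 4.
By induction, u_n = 2n^2 + 3n − 1 for all n ≥ 1.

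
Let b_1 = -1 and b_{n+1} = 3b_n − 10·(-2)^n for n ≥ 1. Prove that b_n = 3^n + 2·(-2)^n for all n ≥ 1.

Base case: b_1 = -1, and 3^1 + 2·(-2)^1 = 3 − 4 = -1.
Assume b_m = 3^m + 2·(-2)^m for some m ≥ 1.
Then b_{m+1} = 3b_m − 10·(-2)^m = 3·(3^m + 2·(-2)^m) − 10·(-2)^m = 3^{m+1} + 6·(-2)^m − 10·(-2)^m = 3^{m+1} − 4·(-2)^m = 3^{m+1} + 2·(-2)^{m+1}.
Hence b_n = 3^n + 2·(-2)^n for every n ≥ 1, by induction.

b_n = 3^n + 2·(-2)^n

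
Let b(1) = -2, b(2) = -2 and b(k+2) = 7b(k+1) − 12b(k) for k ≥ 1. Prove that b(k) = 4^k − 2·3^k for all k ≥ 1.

Base cases: b(1) = -2 and 4^1 − 2·3^1 = -2; b(2) = -2 and 4^2 − 2·3^2 = -2.
Assume b(i) = 4^i − 2·3^i for all 1 ≤ i ≤ j, where j ≥ 2.
Then b(j+1) = 7b(j) − 12b(j−1) = 7·(4^j − 2·3^j) − 12·(4^{j−1} − 2·3^{j−1}) = (7·4 − 12)4^{j−1} − 2·(7·3 − 12)3^{j−1} = 16·4^{j−1} − 18·3^{j−1} = 4^{j+1} − 2·3^{j+1}.
So the formula holds for j+1, and by strong induction b(k) = 4^k − 2·3^k for all k ≥ 1.

b(k) = 4^k − 2·3^k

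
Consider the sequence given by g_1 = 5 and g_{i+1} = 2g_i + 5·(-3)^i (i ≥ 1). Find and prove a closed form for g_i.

Claim: g_i = 2^i − (-3)^i.

Base case: g_1 = 5, and 2^1 − (-3)^1 = 2 + 3 = 5.
Assume g_k = 2^k − (-3)^k for some k ≥ 1.
Then g_{k+1} = 2g_k + 5·(-3)^k = 2·(2^k − (-3)^k) + 5·(-3)^k = 2^{k+1} − 2·(-3)^k + 5·(-3)^k = 2^{k+1} + 3·(-3)^k = 2^{k+1} − (-3)^{k+1}.
Hence g_i = 2^i − (-3)^i for every i ≥ 1, by induction.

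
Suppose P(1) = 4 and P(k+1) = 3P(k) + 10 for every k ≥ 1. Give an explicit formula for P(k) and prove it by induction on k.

Claim: P(k) = 3^{k+1} − 5.

Base case: P(1) = 4, and 3^{1+1} − 5 = 9 − 5 = 4.
Assume P(r) = 3^{r+1} − 5 for some r ≥ 1.
Then P(r+1) = 3P(r) + 10 = 3·(3^{r+1} − 5) + 10 = 3^{r+2} − 15 + 10 = 3^{r+2} − 5.
This completes the inductive step, so P(k) = 3^{k+1} − 5 for all k ≥ 1.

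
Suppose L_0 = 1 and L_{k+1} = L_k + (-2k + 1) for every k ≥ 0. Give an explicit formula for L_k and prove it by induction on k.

Claim: L_k = -k^2 + 2k + 1.

Base case: L_0 = 1, and -0^2 + 2·0 + 1 = 1.
Assume L_r = -r^2 + 2r + 1.
Then L_{r+1} = L_r + (-2r + 1) = (-r^2 + 2r + 1) + (-2r + 1) = -r^2 + 2,
and -(r+1)^2 + 2·(r+1) + 1 = -r^2 + 2.
Hence L_k = -k^2 + 2k + 1 for every k ≥ 0, by induction.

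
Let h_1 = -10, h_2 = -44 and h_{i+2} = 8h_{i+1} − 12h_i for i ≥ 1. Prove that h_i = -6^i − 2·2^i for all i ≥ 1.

Base cases: h_1 = -10 and -6^1 − 2·2^1 = -10; h_2 = -44 and -6^2 − 2·2^2 = -44.
Assume h_t = -6^t − 2·2^t for all 1 ≤ t ≤ j, where j ≥ 2.
Then h_{j+1} = 8h_j − 12h_{j−1} = 8·(-6^j − 2·2^j) − 12·(-6^{j−1} − 2·2^{j−1}) = -(8·6 − 12)6^{j−1} − 2·(8·2 − 12)2^{j−1} = -36·6^{j−1} − 8·2^{j−1} = -6^{j+1} − 2·2^{j+1}.
By strong induction, h_i = -6^i − 2·2^i for all i ≥ 1.

h_i = -6^i − 2·2^i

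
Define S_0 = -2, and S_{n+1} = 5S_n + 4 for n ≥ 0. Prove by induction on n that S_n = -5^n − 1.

Base case: S_0 = -2, and -5^0 − 1 = -1 − 1 = -2.
Assume S_m = -5^m − 1 for some m ≥ 0.
Then S_{m+1} = 5S_m + 4 = 5·(-5^m − 1) + 4 = -5^{m+1} − 5 + 4 = -5^{m+1} − 1.
By induction, S_n = -5^n − 1 for all n ≥ 0.

S_n = -5^n − 1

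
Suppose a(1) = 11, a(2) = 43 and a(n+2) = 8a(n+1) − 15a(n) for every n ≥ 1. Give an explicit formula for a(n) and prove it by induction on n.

Claim: a(n) = 5^n + 2·3^n.

Base cases: a(1) = 11 and 5^1 + 2·3^1 = 11; a(2) = 43 and 5^2 + 2·3^2 = 43.
Assume a(j) = 5^j + 2·3^j for all 1 ≤ j ≤ k, where k ≥ 2.
Then a(k+1) = 8a(k) − 15a(k−1) = 8·(5^k + 2·3^k) − 15·(5^{k−1} + 2·3^{k−1}) = (8·5 − 15)5^{k−1} + 2·(8·3 − 15)3^{k−1} = 25·5^{k−1} + 18·3^{k−1} = 5^{k+1} + 2·3^{k+1}.
By strong induction, a(n) = 5^n + 2·3^n for all n ≥ 1.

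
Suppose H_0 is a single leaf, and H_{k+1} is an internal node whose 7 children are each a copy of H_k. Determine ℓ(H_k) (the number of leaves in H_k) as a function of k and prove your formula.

Claim: ℓ(H_k) = 7^k.

Base case: ℓ(H_0) = 1, and 7^0 = 1.
Assume ℓ(H_m) = 7^m.
Then ℓ(H_{m+1}) = 7·ℓ(H_m) = 7·7^m = 7^{m+1}.
So the formula holds for m+1, and by induction ℓ(H_k) = 7^k for all k ≥ 0.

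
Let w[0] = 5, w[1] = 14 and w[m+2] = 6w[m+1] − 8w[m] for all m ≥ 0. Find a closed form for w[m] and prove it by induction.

Claim: w[m] = 3·2^m + 2·4^m.

Base cases: w[0] = 5 and 3·2^0 + 2·4^0 = 5; w[1] = 14 and 3·2^1 + 2·4^1 = 14.
Assume w[j] = 3·2^j + 2·4^j for all 0 ≤ j ≤ r, where r ≥ 1.
Then w[r+1] = 6w[r] − 8w[r−1] = 6·(3·2^r + 2·4^r) − 8·(3·2^{r−1} + 2·4^{r−1}) = 3·(6·2 − 8)2^{r−1} + 2·(6·4 − 8)4^{r−1} = 12·2^{r−1} + 32·4^{r−1} = 3·2^{r+1} + 2·4^{r+1}.
By strong induction, w[m] = 3·2^m + 2·4^m for all m ≥ 0.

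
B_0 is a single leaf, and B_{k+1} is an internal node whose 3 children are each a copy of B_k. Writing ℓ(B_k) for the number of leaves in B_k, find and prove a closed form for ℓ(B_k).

Claim: ℓ(B_k) = 3^k.

Base case: ℓ(B_0) = 1, and 3^0 = 1.
Assume ℓ(B_m) = 3^m.
Then ℓ(B_{m+1}) = 3·ℓ(B_m) = 3·3^m = 3^{m+1}.
This completes the inductive step, so ℓ(B_k) = 3^k for all k ≥ 0.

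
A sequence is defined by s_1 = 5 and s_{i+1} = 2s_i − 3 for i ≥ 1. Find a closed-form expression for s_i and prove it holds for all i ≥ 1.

Claim: s_i = 2^i + 3.

Base case: s_1 = 5, and 2^1 + 3 = 2 + 3 = 5.
Assume s_j = 2^j + 3 for some j ≥ 1.
Then s_{j+1} = 2s_j − 3 = 2·(2^j + 3) − 3 = 2^{j+1} + 6 − 3 = 2^{j+1} + 3.
This completes the inductive step, so s_i = 2^i + 3 for all i ≥ 1.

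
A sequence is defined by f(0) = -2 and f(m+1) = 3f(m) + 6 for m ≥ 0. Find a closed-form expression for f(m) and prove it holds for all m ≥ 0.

Claim: f(m) = 3^m − 3.

Base case: f(0) = -2, and 3^0 − 3 = 1 − 3 = -2.
Assume f(j) = 3^j − 3 for some j ≥ 0.
Then f(j+1) = 3f(j) + 6 = 3·(3^j − 3) + 6 = 3^{j+1} − 9 + 6 = 3^{j+1} − 3.
Hence f(m) = 3^m − 3 for every m ≥ 0, by induction.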